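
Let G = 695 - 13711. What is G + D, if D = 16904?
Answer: 3888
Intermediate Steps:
G = -13016
G + D = -13016 + 16904 = 3888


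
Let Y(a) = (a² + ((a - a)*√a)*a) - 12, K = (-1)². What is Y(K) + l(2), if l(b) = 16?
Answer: 5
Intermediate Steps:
K = 1
Y(a) = -12 + a² (Y(a) = (a² + (0*√a)*a) - 12 = (a² + 0*a) - 12 = (a² + 0) - 12 = a² - 12 = -12 + a²)
Y(K) + l(2) = (-12 + 1²) + 16 = (-12 + 1) + 16 = -11 + 16 = 5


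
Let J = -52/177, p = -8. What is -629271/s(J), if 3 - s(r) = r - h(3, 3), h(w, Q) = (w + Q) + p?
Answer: -111380967/229 ≈ -4.8638e+5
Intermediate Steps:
J = -52/177 (J = -52*1/177 = -52/177 ≈ -0.29379)
h(w, Q) = -8 + Q + w (h(w, Q) = (w + Q) - 8 = (Q + w) - 8 = -8 + Q + w)
s(r) = 1 - r (s(r) = 3 - (r - (-8 + 3 + 3)) = 3 - (r - 1*(-2)) = 3 - (r + 2) = 3 - (2 + r) = 3 + (-2 - r) = 1 - r)
-629271/s(J) = -629271/(1 - 1*(-52/177)) = -629271/(1 + 52/177) = -629271/229/177 = -629271*177/229 = -111380967/229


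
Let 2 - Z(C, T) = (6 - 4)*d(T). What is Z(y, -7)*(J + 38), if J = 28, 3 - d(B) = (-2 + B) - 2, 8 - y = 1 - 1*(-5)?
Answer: -1716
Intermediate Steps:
y = 2 (y = 8 - (1 - 1*(-5)) = 8 - (1 + 5) = 8 - 1*6 = 8 - 6 = 2)
d(B) = 7 - B (d(B) = 3 - ((-2 + B) - 2) = 3 - (-4 + B) = 3 + (4 - B) = 7 - B)
Z(C, T) = -12 + 2*T (Z(C, T) = 2 - (6 - 4)*(7 - T) = 2 - 2*(7 - T) = 2 - (14 - 2*T) = 2 + (-14 + 2*T) = -12 + 2*T)
Z(y, -7)*(J + 38) = (-12 + 2*(-7))*(28 + 38) = (-12 - 14)*66 = -26*66 = -1716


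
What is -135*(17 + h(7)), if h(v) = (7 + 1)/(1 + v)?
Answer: -2430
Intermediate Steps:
h(v) = 8/(1 + v)
-135*(17 + h(7)) = -135*(17 + 8/(1 + 7)) = -135*(17 + 8/8) = -135*(17 + 8*(⅛)) = -135*(17 + 1) = -135*18 = -2430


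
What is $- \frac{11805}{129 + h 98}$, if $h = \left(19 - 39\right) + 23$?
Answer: $- \frac{3935}{141} \approx -27.908$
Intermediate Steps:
$h = 3$ ($h = -20 + 23 = 3$)
$- \frac{11805}{129 + h 98} = - \frac{11805}{129 + 3 \cdot 98} = - \frac{11805}{129 + 294} = - \frac{11805}{423} = \left(-11805\right) \frac{1}{423} = - \frac{3935}{141}$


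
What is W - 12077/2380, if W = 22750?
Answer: 54132923/2380 ≈ 22745.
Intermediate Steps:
W - 12077/2380 = 22750 - 12077/2380 = 54132923/2380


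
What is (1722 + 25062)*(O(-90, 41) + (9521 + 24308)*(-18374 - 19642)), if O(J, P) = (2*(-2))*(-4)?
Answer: -34445382354432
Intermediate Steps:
O(J, P) = 16 (O(J, P) = -4*(-4) = 16)
(1722 + 25062)*(O(-90, 41) + (9521 + 24308)*(-18374 - 19642)) = (1722 + 25062)*(16 + (9521 + 24308)*(-18374 - 19642)) = 26784*(16 + 33829*(-38016)) = 26784*(16 - 1286043264) = 26784*(-1286043248) = -34445382354432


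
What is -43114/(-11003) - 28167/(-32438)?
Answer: 1708453433/356915314 ≈ 4.7867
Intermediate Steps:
-43114/(-11003) - 28167/(-32438) = -43114*(-1/11003) - 28167*(-1/32438) = 43114/11003 + 28167/32438 = 1708453433/356915314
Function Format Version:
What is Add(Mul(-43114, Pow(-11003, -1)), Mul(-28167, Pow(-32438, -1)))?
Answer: Rational(1708453433, 356915314) ≈ 4.7867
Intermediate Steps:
Add(Mul(-43114, Pow(-11003, -1)), Mul(-28167, Pow(-32438, -1))) = Add(Mul(-43114, Rational(-1, 11003)), Mul(-28167, Rational(-1, 32438))) = Add(Rational(43114, 11003), Rational(28167, 32438)) = Rational(1708453433, 356915314)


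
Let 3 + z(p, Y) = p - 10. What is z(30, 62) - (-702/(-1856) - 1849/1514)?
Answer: 12534661/702496 ≈ 17.843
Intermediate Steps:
z(p, Y) = -13 + p (z(p, Y) = -3 + (p - 10) = -3 + (-10 + p) = -13 + p)
z(30, 62) - (-702/(-1856) - 1849/1514) = (-13 + 30) - (-702/(-1856) - 1849/1514) = 17 - (-702*(-1/1856) - 1849*1/1514) = 17 - (351/928 - 1849/1514) = 17 - 1*(-592229/702496) = 17 + 592229/702496 = 12534661/702496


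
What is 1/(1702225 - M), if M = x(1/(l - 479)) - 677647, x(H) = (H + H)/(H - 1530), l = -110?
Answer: 901171/2144671630110 ≈ 4.2019e-7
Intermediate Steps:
x(H) = 2*H/(-1530 + H) (x(H) = (2*H)/(-1530 + H) = 2*H/(-1530 + H))
M = -610675824635/901171 (M = 2/((-110 - 479)*(-1530 + 1/(-110 - 479))) - 677647 = 2/(-589*(-1530 + 1/(-589))) - 677647 = 2*(-1/589)/(-1530 - 1/589) - 677647 = 2*(-1/589)/(-901171/589) - 677647 = 2*(-1/589)*(-589/901171) - 677647 = 2/901171 - 677647 = -610675824635/901171 ≈ -6.7765e+5)
1/(1702225 - M) = 1/(1702225 - 1*(-610675824635/901171)) = 1/(1702225 + 610675824635/901171) = 1/(2144671630110/901171) = 901171/2144671630110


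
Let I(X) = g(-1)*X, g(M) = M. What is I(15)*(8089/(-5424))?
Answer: 40445/1808 ≈ 22.370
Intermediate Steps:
I(X) = -X
I(15)*(8089/(-5424)) = (-1*15)*(8089/(-5424)) = -121335*(-1)/5424 = -15*(-8089/5424) = 40445/1808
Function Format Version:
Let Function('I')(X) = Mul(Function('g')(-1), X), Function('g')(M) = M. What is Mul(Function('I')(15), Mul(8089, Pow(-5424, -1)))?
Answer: Rational(40445, 1808) ≈ 22.370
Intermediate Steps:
Function('I')(X) = Mul(-1, X)
Mul(Function('I')(15), Mul(8089, Pow(-5424, -1))) = Mul(Mul(-1, 15), Mul(8089, Pow(-5424, -1))) = Mul(-15, Mul(8089, Rational(-1, 5424))) = Mul(-15, Rational(-8089, 5424)) = Rational(40445, 1808)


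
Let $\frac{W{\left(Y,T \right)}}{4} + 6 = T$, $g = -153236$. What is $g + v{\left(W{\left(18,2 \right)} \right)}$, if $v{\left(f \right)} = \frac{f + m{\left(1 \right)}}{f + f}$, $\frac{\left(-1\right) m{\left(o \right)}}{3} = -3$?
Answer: $- \frac{4903545}{32} \approx -1.5324 \cdot 10^{5}$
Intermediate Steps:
$m{\left(o \right)} = 9$ ($m{\left(o \right)} = \left(-3\right) \left(-3\right) = 9$)
$W{\left(Y,T \right)} = -24 + 4 T$
$v{\left(f \right)} = \frac{9 + f}{2 f}$ ($v{\left(f \right)} = \frac{f + 9}{f + f} = \frac{9 + f}{2 f}$)
$g + v{\left(W{\left(18,2 \right)} \right)} = -153236 + \frac{9 + \left(-24 + 4 \cdot 2\right)}{2 \left(-24 + 4 \cdot 2\right)} = -153236 + \frac{9 + \left(-24 + 8\right)}{2 \left(-24 + 8\right)} = -153236 + \frac{9 - 16}{2 \left(-16\right)} = -153236 + \frac{1}{2} \left(- \frac{1}{16}\right) \left(-7\right) = -153236 + \frac{7}{32} = - \frac{4903545}{32}$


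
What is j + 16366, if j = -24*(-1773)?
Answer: 58918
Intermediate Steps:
j = 42552
j + 16366 = 42552 + 16366 = 58918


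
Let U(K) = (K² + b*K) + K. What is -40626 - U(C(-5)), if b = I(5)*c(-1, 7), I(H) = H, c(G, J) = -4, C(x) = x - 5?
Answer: -40916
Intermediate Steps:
C(x) = -5 + x
b = -20 (b = 5*(-4) = -20)
U(K) = K² - 19*K (U(K) = (K² - 20*K) + K = K² - 19*K)
-40626 - U(C(-5)) = -40626 - (-5 - 5)*(-19 + (-5 - 5)) = -40626 - (-10)*(-19 - 10) = -40626 - (-10)*(-29) = -40626 - 1*290 = -40626 - 290 = -40916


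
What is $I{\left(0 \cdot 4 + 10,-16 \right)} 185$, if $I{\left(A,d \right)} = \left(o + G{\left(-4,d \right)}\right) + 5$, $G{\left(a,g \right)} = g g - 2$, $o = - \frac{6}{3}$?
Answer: $47545$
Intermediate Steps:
$o = -2$ ($o = \left(-6\right) \frac{1}{3} = -2$)
$G{\left(a,g \right)} = -2 + g^{2}$ ($G{\left(a,g \right)} = g^{2} - 2 = -2 + g^{2}$)
$I{\left(A,d \right)} = 1 + d^{2}$ ($I{\left(A,d \right)} = \left(-2 + \left(-2 + d^{2}\right)\right) + 5 = \left(-4 + d^{2}\right) + 5 = 1 + d^{2}$)
$I{\left(0 \cdot 4 + 10,-16 \right)} 185 = \left(1 + \left(-16\right)^{2}\right) 185 = \left(1 + 256\right) 185 = 257 \cdot 185 = 47545$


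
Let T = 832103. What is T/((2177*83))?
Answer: 832103/180691 ≈ 4.6051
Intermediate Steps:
T/((2177*83)) = 832103/((2177*83)) = 832103/180691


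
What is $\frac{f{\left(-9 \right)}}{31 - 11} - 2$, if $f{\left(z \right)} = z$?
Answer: $- \frac{49}{20} \approx -2.45$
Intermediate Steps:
$\frac{f{\left(-9 \right)}}{31 - 11} - 2 = - \frac{9}{31 - 11} - 2 = - \frac{9}{20} - 2 = - \frac{49}{20}$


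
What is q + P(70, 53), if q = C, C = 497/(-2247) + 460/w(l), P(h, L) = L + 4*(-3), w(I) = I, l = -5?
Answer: -16442/321 ≈ -51.221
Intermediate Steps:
P(h, L) = -12 + L (P(h, L) = L - 12 = -12 + L)
C = -29603/321 (C = 497/(-2247) + 460/(-5) = 497*(-1/2247) + 460*(-1/5) = -71/321 - 92 = -29603/321 ≈ -92.221)
q = -29603/321 ≈ -92.221
q + P(70, 53) = -29603/321 + (-12 + 53) = -29603/321 + 41 = -16442/321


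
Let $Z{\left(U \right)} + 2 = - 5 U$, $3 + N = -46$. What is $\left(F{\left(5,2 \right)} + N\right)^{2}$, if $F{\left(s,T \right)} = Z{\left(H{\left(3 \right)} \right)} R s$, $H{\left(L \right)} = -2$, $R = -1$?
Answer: $7921$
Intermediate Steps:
$N = -49$ ($N = -3 - 46 = -49$)
$Z{\left(U \right)} = -2 - 5 U$
$F{\left(s,T \right)} = - 8 s$ ($F{\left(s,T \right)} = \left(-2 - -10\right) \left(-1\right) s = \left(-2 + 10\right) \left(-1\right) s = 8 \left(-1\right) s = - 8 s$)
$\left(F{\left(5,2 \right)} + N\right)^{2} = \left(\left(-8\right) 5 - 49\right)^{2} = \left(-40 - 49\right)^{2} = \left(-89\right)^{2} = 7921$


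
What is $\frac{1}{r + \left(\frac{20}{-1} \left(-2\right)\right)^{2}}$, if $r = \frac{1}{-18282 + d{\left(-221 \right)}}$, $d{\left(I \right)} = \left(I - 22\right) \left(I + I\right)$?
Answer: $\frac{89124}{142598401} \approx 0.000625$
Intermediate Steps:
$d{\left(I \right)} = 2 I \left(-22 + I\right)$ ($d{\left(I \right)} = \left(-22 + I\right) 2 I = 2 I \left(-22 + I\right)$)
$r = \frac{1}{89124}$ ($r = \frac{1}{-18282 + 2 \left(-221\right) \left(-22 - 221\right)} = \frac{1}{-18282 + 2 \left(-221\right) \left(-243\right)} = \frac{1}{-18282 + 107406} = \frac{1}{89124} \approx 1.122 \cdot 10^{-5}$)
$\frac{1}{r + \left(\frac{20}{-1} \left(-2\right)\right)^{2}} = \frac{1}{\frac{1}{89124} + \left(\frac{20}{-1} \left(-2\right)\right)^{2}} = \frac{1}{\frac{1}{89124} + \left(20 \left(-1\right) \left(-2\right)\right)^{2}} = \frac{1}{\frac{1}{89124} + \left(\left(-20\right) \left(-2\right)\right)^{2}} = \frac{1}{\frac{1}{89124} + 40^{2}} = \frac{1}{\frac{1}{89124} + 1600} = \frac{1}{\frac{142598401}{89124}} = \frac{89124}{142598401}$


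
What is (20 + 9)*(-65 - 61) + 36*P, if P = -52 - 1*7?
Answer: -5778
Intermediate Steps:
P = -59 (P = -52 - 7 = -59)
(20 + 9)*(-65 - 61) + 36*P = (20 + 9)*(-65 - 61) + 36*(-59) = 29*(-126) - 2124 = -3654 - 2124 = -5778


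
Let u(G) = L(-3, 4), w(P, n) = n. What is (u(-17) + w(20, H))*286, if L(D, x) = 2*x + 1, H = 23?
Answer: 9152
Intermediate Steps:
L(D, x) = 1 + 2*x
u(G) = 9 (u(G) = 1 + 2*4 = 1 + 8 = 9)
(u(-17) + w(20, H))*286 = (9 + 23)*286 = 32*286 = 9152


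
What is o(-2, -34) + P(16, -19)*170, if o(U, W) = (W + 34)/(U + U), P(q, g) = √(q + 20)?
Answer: 1020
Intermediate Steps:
P(q, g) = √(20 + q)
o(U, W) = (34 + W)/(2*U) (o(U, W) = (34 + W)/((2*U)) = (34 + W)*(1/(2*U)) = (34 + W)/(2*U))
o(-2, -34) + P(16, -19)*170 = (½)*(34 - 34)/(-2) + √(20 + 16)*170 = (½)*(-½)*0 + √36*170 = 0 + 6*170 = 0 + 1020 = 1020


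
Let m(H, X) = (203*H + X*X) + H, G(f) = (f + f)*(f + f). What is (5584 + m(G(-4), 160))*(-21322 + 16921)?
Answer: -194700240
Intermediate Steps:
G(f) = 4*f² (G(f) = (2*f)*(2*f) = 4*f²)
m(H, X) = X² + 204*H (m(H, X) = (203*H + X²) + H = (X² + 203*H) + H = X² + 204*H)
(5584 + m(G(-4), 160))*(-21322 + 16921) = (5584 + (160² + 204*(4*(-4)²)))*(-21322 + 16921) = (5584 + (25600 + 204*(4*16)))*(-4401) = (5584 + (25600 + 204*64))*(-4401) = (5584 + (25600 + 13056))*(-4401) = (5584 + 38656)*(-4401) = 44240*(-4401) = -194700240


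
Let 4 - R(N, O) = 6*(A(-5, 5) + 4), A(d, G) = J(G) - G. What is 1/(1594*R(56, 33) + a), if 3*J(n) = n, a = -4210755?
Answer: -1/4210755 ≈ -2.3749e-7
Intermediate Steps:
J(n) = n/3
A(d, G) = -2*G/3 (A(d, G) = G/3 - G = -2*G/3)
R(N, O) = 0 (R(N, O) = 4 - 6*(-⅔*5 + 4) = 4 - 6*(-10/3 + 4) = 4 - 6*2/3 = 4 - 1*4 = 4 - 4 = 0)
1/(1594*R(56, 33) + a) = 1/(1594*0 - 4210755) = 1/(0 - 4210755) = 1/(-4210755) = -1/4210755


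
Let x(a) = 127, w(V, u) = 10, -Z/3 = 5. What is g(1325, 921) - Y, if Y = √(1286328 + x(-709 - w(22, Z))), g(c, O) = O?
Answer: 921 - √1286455 ≈ -213.22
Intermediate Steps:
Z = -15 (Z = -3*5 = -15)
Y = √1286455 (Y = √(1286328 + 127) = √1286455 ≈ 1134.2)
g(1325, 921) - Y = 921 - √1286455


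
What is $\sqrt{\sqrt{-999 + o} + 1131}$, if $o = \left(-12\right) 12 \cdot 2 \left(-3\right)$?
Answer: $\sqrt{1131 + 3 i \sqrt{15}} \approx 33.631 + 0.1727 i$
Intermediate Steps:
$o = 864$ ($o = \left(-144\right) \left(-6\right) = 864$)
$\sqrt{\sqrt{-999 + o} + 1131} = \sqrt{\sqrt{-999 + 864} + 1131} = \sqrt{\sqrt{-135} + 1131} = \sqrt{3 i \sqrt{15} + 1131} = \sqrt{1131 + 3 i \sqrt{15}}$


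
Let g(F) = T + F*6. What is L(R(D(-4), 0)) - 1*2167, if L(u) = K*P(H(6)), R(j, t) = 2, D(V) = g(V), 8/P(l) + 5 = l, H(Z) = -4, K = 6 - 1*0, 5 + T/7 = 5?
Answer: -6517/3 ≈ -2172.3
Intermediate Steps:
T = 0 (T = -35 + 7*5 = -35 + 35 = 0)
K = 6 (K = 6 + 0 = 6)
P(l) = 8/(-5 + l)
g(F) = 6*F (g(F) = 0 + F*6 = 0 + 6*F = 6*F)
D(V) = 6*V
L(u) = -16/3 (L(u) = 6*(8/(-5 - 4)) = 6*(8/(-9)) = 6*(8*(-⅑)) = 6*(-8/9) = -16/3)
L(R(D(-4), 0)) - 1*2167 = -16/3 - 1*2167 = -16/3 - 2167 = -6517/3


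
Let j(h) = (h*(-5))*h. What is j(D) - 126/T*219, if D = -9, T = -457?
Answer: -157491/457 ≈ -344.62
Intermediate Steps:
j(h) = -5*h² (j(h) = (-5*h)*h = -5*h²)
j(D) - 126/T*219 = -5*(-9)² - 126/(-457)*219 = -5*81 - 126*(-1/457)*219 = -405 + (126/457)*219 = -405 + 27594/457 = -157491/457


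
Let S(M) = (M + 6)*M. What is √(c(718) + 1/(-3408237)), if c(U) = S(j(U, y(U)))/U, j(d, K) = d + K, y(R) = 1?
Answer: √53674239023977483702/271901574 ≈ 26.945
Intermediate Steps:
j(d, K) = K + d
S(M) = M*(6 + M) (S(M) = (6 + M)*M = M*(6 + M))
c(U) = (1 + U)*(7 + U)/U (c(U) = ((1 + U)*(6 + (1 + U)))/U = ((1 + U)*(7 + U))/U = (1 + U)*(7 + U)/U)
√(c(718) + 1/(-3408237)) = √((8 + 718 + 7/718) + 1/(-3408237)) = √((8 + 718 + 7*(1/718)) - 1/3408237) = √((8 + 718 + 7/718) - 1/3408237) = √(521275/718 - 1/3408237) = √(1776628741457/2447114166) = √53674239023977483702/271901574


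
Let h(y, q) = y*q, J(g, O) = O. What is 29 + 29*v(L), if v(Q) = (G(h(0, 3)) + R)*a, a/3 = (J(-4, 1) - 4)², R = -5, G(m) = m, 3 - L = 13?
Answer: -3886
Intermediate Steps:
L = -10 (L = 3 - 1*13 = 3 - 13 = -10)
h(y, q) = q*y
a = 27 (a = 3*(1 - 4)² = 3*(-3)² = 3*9 = 27)
v(Q) = -135 (v(Q) = (3*0 - 5)*27 = (0 - 5)*27 = -5*27 = -135)
29 + 29*v(L) = 29 + 29*(-135) = 29 - 3915 = -3886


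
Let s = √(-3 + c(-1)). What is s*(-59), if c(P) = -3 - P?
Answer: -59*I*√5 ≈ -131.93*I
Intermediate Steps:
s = I*√5 (s = √(-3 + (-3 - 1*(-1))) = √(-3 + (-3 + 1)) = √(-3 - 2) = √(-5) = I*√5 ≈ 2.2361*I)
s*(-59) = (I*√5)*(-59) = -59*I*√5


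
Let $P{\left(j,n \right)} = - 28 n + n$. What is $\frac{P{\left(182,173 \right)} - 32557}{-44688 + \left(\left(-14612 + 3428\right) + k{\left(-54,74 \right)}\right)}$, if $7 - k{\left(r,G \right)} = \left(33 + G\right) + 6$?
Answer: $\frac{18614}{27989} \approx 0.66505$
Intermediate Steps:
$k{\left(r,G \right)} = -32 - G$ ($k{\left(r,G \right)} = 7 - \left(\left(33 + G\right) + 6\right) = 7 - \left(39 + G\right) = -32 - G$)
$P{\left(j,n \right)} = - 27 n$
$\frac{P{\left(182,173 \right)} - 32557}{-44688 + \left(\left(-14612 + 3428\right) + k{\left(-54,74 \right)}\right)} = \frac{\left(-27\right) 173 - 32557}{-44688 + \left(\left(-14612 + 3428\right) - 106\right)} = \frac{-4671 - 32557}{-44688 - 11290} = - \frac{37228}{-44688 - 11290} = - \frac{37228}{-55978} = \left(-37228\right) \left(- \frac{1}{55978}\right) = \frac{18614}{27989}$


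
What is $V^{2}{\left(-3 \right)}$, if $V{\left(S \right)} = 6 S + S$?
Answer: $441$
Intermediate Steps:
$V{\left(S \right)} = 7 S$
$V^{2}{\left(-3 \right)} = \left(7 \left(-3\right)\right)^{2} = \left(-21\right)^{2} = 441$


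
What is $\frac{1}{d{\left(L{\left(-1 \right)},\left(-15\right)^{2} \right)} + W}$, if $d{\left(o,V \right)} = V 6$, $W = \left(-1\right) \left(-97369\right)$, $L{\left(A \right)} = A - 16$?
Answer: $\frac{1}{98719} \approx 1.013 \cdot 10^{-5}$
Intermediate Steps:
$L{\left(A \right)} = -16 + A$
$W = 97369$
$d{\left(o,V \right)} = 6 V$
$\frac{1}{d{\left(L{\left(-1 \right)},\left(-15\right)^{2} \right)} + W} = \frac{1}{6 \left(-15\right)^{2} + 97369} = \frac{1}{6 \cdot 225 + 97369} = \frac{1}{1350 + 97369} = \frac{1}{98719}$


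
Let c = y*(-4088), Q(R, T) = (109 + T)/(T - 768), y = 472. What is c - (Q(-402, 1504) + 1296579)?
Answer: -2374422253/736 ≈ -3.2261e+6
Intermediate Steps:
Q(R, T) = (109 + T)/(-768 + T)
c = -1929536 (c = 472*(-4088) = -1929536)
c - (Q(-402, 1504) + 1296579) = -1929536 - ((109 + 1504)/(-768 + 1504) + 1296579) = -1929536 - (1613/736 + 1296579) = -1929536 - 1*954283757/736 = -1929536 - 954283757/736 = -2374422253/736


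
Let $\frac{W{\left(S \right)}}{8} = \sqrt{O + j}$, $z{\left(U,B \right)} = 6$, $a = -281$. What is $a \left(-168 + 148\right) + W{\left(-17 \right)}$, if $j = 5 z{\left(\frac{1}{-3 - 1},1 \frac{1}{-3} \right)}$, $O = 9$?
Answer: $5620 + 8 \sqrt{39} \approx 5670.0$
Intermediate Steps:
$j = 30$ ($j = 5 \cdot 6 = 30$)
$W{\left(S \right)} = 8 \sqrt{39}$ ($W{\left(S \right)} = 8 \sqrt{9 + 30} = 8 \sqrt{39}$)
$a \left(-168 + 148\right) + W{\left(-17 \right)} = - 281 \left(-168 + 148\right) + 8 \sqrt{39} = \left(-281\right) \left(-20\right) + 8 \sqrt{39} = 5620 + 8 \sqrt{39}$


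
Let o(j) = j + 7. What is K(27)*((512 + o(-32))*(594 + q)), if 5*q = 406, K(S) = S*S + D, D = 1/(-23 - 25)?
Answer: 3595570187/15 ≈ 2.3970e+8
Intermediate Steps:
D = -1/48 (D = 1/(-48) = -1/48 ≈ -0.020833)
K(S) = -1/48 + S**2 (K(S) = S*S - 1/48 = S**2 - 1/48 = -1/48 + S**2)
q = 406/5 (q = (1/5)*406 = 406/5 ≈ 81.200)
o(j) = 7 + j
K(27)*((512 + o(-32))*(594 + q)) = (-1/48 + 27**2)*((512 + (7 - 32))*(594 + 406/5)) = (-1/48 + 729)*((512 - 25)*(3376/5)) = 34991*(487*(3376/5))/48 = (34991/48)*(1644112/5) = 3595570187/15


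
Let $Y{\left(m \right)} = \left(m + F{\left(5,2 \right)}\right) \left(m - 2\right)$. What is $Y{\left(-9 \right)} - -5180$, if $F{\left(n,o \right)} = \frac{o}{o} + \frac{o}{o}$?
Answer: $5257$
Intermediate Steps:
$F{\left(n,o \right)} = 2$ ($F{\left(n,o \right)} = 1 + 1 = 2$)
$Y{\left(m \right)} = \left(-2 + m\right) \left(2 + m\right)$ ($Y{\left(m \right)} = \left(m + 2\right) \left(m - 2\right) = \left(2 + m\right) \left(-2 + m\right) = \left(-2 + m\right) \left(2 + m\right)$)
$Y{\left(-9 \right)} - -5180 = \left(-4 + \left(-9\right)^{2}\right) - -5180 = \left(-4 + 81\right) + 5180 = 77 + 5180 = 5257$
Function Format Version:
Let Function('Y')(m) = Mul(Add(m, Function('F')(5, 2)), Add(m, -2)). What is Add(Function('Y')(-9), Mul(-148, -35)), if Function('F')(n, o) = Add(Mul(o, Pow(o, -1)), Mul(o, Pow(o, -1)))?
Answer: 5257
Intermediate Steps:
Function('F')(n, o) = 2 (Function('F')(n, o) = Add(1, 1) = 2)
Function('Y')(m) = Mul(Add(-2, m), Add(2, m)) (Function('Y')(m) = Mul(Add(m, 2), Add(m, -2)) = Mul(Add(2, m), Add(-2, m)) = Mul(Add(-2, m), Add(2, m)))
Add(Function('Y')(-9), Mul(-148, -35)) = Add(Add(-4, Pow(-9, 2)), Mul(-148, -35)) = Add(Add(-4, 81), 5180) = Add(77, 5180) = 5257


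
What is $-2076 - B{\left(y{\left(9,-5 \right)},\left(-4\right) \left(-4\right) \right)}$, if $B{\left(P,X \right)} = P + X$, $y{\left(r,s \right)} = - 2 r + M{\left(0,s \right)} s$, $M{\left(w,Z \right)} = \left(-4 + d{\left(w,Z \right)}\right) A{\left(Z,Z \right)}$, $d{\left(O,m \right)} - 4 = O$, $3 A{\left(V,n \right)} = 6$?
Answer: $-2074$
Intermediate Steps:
$A{\left(V,n \right)} = 2$ ($A{\left(V,n \right)} = \frac{1}{3} \cdot 6 = 2$)
$d{\left(O,m \right)} = 4 + O$
$M{\left(w,Z \right)} = 2 w$ ($M{\left(w,Z \right)} = \left(-4 + \left(4 + w\right)\right) 2 = w 2 = 2 w$)
$y{\left(r,s \right)} = - 2 r$ ($y{\left(r,s \right)} = - 2 r + 2 \cdot 0 s = - 2 r + 0 s = - 2 r + 0 = - 2 r$)
$-2076 - B{\left(y{\left(9,-5 \right)},\left(-4\right) \left(-4\right) \right)} = -2076 - \left(\left(-2\right) 9 - -16\right) = -2076 - \left(-18 + 16\right) = -2076 - -2 = -2076 + 2 = -2074$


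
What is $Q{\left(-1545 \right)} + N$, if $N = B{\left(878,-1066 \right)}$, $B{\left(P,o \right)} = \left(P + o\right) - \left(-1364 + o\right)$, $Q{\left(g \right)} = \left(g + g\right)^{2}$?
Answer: $9550342$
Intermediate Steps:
$Q{\left(g \right)} = 4 g^{2}$ ($Q{\left(g \right)} = \left(2 g\right)^{2} = 4 g^{2}$)
$B{\left(P,o \right)} = 1364 + P$
$N = 2242$ ($N = 1364 + 878 = 2242$)
$Q{\left(-1545 \right)} + N = 4 \left(-1545\right)^{2} + 2242 = 4 \cdot 2387025 + 2242 = 9548100 + 2242 = 9550342$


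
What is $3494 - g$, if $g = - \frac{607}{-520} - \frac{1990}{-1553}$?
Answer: $\frac{2819637169}{807560} \approx 3491.6$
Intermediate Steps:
$g = \frac{1977471}{807560}$ ($g = \left(-607\right) \left(- \frac{1}{520}\right) - - \frac{1990}{1553} = \frac{607}{520} + \frac{1990}{1553} = \frac{1977471}{807560} \approx 2.4487$)
$3494 - g = 3494 - \frac{1977471}{807560} = \frac{2819637169}{807560}$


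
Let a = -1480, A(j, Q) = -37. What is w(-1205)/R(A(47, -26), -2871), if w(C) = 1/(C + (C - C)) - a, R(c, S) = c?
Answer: -1783399/44585 ≈ -40.000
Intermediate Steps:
w(C) = 1480 + 1/C (w(C) = 1/(C + (C - C)) - 1*(-1480) = 1/(C + 0) + 1480 = 1/C + 1480 = 1480 + 1/C)
w(-1205)/R(A(47, -26), -2871) = (1480 + 1/(-1205))/(-37) = (1480 - 1/1205)*(-1/37) = (1783399/1205)*(-1/37) = -1783399/44585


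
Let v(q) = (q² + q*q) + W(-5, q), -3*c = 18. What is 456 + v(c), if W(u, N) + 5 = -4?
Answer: 519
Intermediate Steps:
c = -6 (c = -⅓*18 = -6)
W(u, N) = -9 (W(u, N) = -5 - 4 = -9)
v(q) = -9 + 2*q² (v(q) = (q² + q*q) - 9 = (q² + q²) - 9 = 2*q² - 9 = -9 + 2*q²)
456 + v(c) = 456 + (-9 + 2*(-6)²) = 456 + (-9 + 2*36) = 456 + (-9 + 72) = 456 + 63 = 519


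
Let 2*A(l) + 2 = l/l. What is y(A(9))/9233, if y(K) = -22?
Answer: -22/9233 ≈ -0.0023828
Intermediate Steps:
A(l) = -1/2 (A(l) = -1 + (l/l)/2 = -1 + (1/2)*1 = -1 + 1/2 = -1/2)
y(A(9))/9233 = -22/9233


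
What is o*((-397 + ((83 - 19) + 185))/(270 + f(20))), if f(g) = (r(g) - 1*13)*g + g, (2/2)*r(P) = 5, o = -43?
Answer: 3182/65 ≈ 48.954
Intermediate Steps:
r(P) = 5
f(g) = -7*g (f(g) = (5 - 1*13)*g + g = (5 - 13)*g + g = -8*g + g = -7*g)
o*((-397 + ((83 - 19) + 185))/(270 + f(20))) = -43*(-397 + ((83 - 19) + 185))/(270 - 7*20) = -43*(-397 + (64 + 185))/(270 - 140) = -43*(-397 + 249)/130 = -(-6364)/130 = -43*(-74/65) = 3182/65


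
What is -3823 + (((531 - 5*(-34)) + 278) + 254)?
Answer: -2590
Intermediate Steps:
-3823 + (((531 - 5*(-34)) + 278) + 254) = -3823 + (((531 + 170) + 278) + 254) = -3823 + ((701 + 278) + 254) = -3823 + (979 + 254) = -3823 + 1233 = -2590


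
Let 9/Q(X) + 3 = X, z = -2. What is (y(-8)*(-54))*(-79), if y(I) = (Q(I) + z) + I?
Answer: -507654/11 ≈ -46150.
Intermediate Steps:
Q(X) = 9/(-3 + X)
y(I) = -2 + I + 9/(-3 + I) (y(I) = (9/(-3 + I) - 2) + I = (-2 + 9/(-3 + I)) + I = -2 + I + 9/(-3 + I))
(y(-8)*(-54))*(-79) = (((9 + (-3 - 8)*(-2 - 8))/(-3 - 8))*(-54))*(-79) = (((9 - 11*(-10))/(-11))*(-54))*(-79) = (-(9 + 110)/11*(-54))*(-79) = (-1/11*119*(-54))*(-79) = -119/11*(-54)*(-79) = (6426/11)*(-79) = -507654/11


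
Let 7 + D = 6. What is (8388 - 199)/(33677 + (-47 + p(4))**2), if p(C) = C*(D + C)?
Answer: 8189/34902 ≈ 0.23463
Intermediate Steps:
D = -1 (D = -7 + 6 = -1)
p(C) = C*(-1 + C)
(8388 - 199)/(33677 + (-47 + p(4))**2) = (8388 - 199)/(33677 + (-47 + 4*(-1 + 4))**2) = 8189/(33677 + (-47 + 4*3)**2) = 8189/(33677 + (-47 + 12)**2) = 8189/(33677 + (-35)**2) = 8189/(33677 + 1225) = 8189/34902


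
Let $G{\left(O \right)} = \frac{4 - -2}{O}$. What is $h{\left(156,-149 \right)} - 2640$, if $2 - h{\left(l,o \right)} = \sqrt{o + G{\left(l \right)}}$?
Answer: $-2638 - \frac{i \sqrt{100698}}{26} \approx -2638.0 - 12.205 i$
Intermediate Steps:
$G{\left(O \right)} = \frac{6}{O}$ ($G{\left(O \right)} = \frac{4 + 2}{O} = \frac{6}{O}$)
$h{\left(l,o \right)} = 2 - \sqrt{o + \frac{6}{l}}$
$h{\left(156,-149 \right)} - 2640 = \left(2 - \sqrt{-149 + \frac{6}{156}}\right) - 2640 = \left(2 - \sqrt{-149 + 6 \cdot \frac{1}{156}}\right) - 2640 = \left(2 - \sqrt{-149 + \frac{1}{26}}\right) - 2640 = \left(2 - \sqrt{- \frac{3873}{26}}\right) - 2640 = \left(2 - \frac{i \sqrt{100698}}{26}\right) - 2640 = -2638 - \frac{i \sqrt{100698}}{26}$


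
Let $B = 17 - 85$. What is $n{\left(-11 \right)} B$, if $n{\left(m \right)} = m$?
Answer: $748$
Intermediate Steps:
$B = -68$
$n{\left(-11 \right)} B = \left(-11\right) \left(-68\right) = 748$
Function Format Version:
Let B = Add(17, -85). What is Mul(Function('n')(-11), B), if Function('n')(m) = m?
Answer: 748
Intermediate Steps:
B = -68
Mul(Function('n')(-11), B) = Mul(-11, -68) = 748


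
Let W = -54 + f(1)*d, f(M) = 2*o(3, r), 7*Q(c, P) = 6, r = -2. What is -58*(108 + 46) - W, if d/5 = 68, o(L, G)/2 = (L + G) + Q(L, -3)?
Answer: -79826/7 ≈ -11404.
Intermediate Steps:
Q(c, P) = 6/7 (Q(c, P) = (⅐)*6 = 6/7)
o(L, G) = 12/7 + 2*G + 2*L (o(L, G) = 2*((L + G) + 6/7) = 2*((G + L) + 6/7) = 2*(6/7 + G + L) = 12/7 + 2*G + 2*L)
f(M) = 52/7 (f(M) = 2*(12/7 + 2*(-2) + 2*3) = 2*(12/7 - 4 + 6) = 2*(26/7) = 52/7)
d = 340 (d = 5*68 = 340)
W = 17302/7 (W = -54 + (52/7)*340 = -54 + 17680/7 = 17302/7 ≈ 2471.7)
-58*(108 + 46) - W = -58*(108 + 46) - 1*17302/7 = -58*154 - 17302/7 = -8932 - 17302/7 = -79826/7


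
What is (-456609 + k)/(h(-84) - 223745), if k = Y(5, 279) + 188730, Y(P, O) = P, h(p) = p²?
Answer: 267874/216689 ≈ 1.2362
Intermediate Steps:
k = 188735 (k = 5 + 188730 = 188735)
(-456609 + k)/(h(-84) - 223745) = (-456609 + 188735)/((-84)² - 223745) = -267874/(7056 - 223745) = -267874/(-216689) = -267874*(-1/216689) = 267874/216689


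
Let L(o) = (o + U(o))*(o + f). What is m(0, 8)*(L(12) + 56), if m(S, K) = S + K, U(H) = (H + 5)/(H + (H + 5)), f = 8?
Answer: 71392/29 ≈ 2461.8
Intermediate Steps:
U(H) = (5 + H)/(5 + 2*H) (U(H) = (5 + H)/(H + (5 + H)) = (5 + H)/(5 + 2*H))
L(o) = (8 + o)*(o + (5 + o)/(5 + 2*o)) (L(o) = (o + (5 + o)/(5 + 2*o))*(o + 8) = (o + (5 + o)/(5 + 2*o))*(8 + o) = (8 + o)*(o + (5 + o)/(5 + 2*o)))
m(S, K) = K + S
m(0, 8)*(L(12) + 56) = (8 + 0)*((40 + 2*12³ + 22*12² + 53*12)/(5 + 2*12) + 56) = 8*((40 + 2*1728 + 22*144 + 636)/(5 + 24) + 56) = 8*((40 + 3456 + 3168 + 636)/29 + 56) = 8*((1/29)*7300 + 56) = 8*(7300/29 + 56) = 8*(8924/29) = 71392/29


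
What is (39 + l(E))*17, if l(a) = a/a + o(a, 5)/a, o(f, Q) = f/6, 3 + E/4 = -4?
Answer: 4097/6 ≈ 682.83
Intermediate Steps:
E = -28 (E = -12 + 4*(-4) = -12 - 16 = -28)
o(f, Q) = f/6 (o(f, Q) = f*(⅙) = f/6)
l(a) = 7/6 (l(a) = a/a + (a/6)/a = 1 + ⅙ = 7/6)
(39 + l(E))*17 = (39 + 7/6)*17 = (241/6)*17 = 4097/6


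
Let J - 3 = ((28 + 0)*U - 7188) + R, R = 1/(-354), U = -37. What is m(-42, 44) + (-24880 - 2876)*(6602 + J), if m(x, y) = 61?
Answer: 2651289101/59 ≈ 4.4937e+7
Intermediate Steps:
R = -1/354 ≈ -0.0028249
J = -2910235/354 (J = 3 + (((28 + 0)*(-37) - 7188) - 1/354) = 3 + ((28*(-37) - 7188) - 1/354) = 3 + ((-1036 - 7188) - 1/354) = 3 + (-8224 - 1/354) = 3 - 2911297/354 = -2910235/354 ≈ -8221.0)
m(-42, 44) + (-24880 - 2876)*(6602 + J) = 61 + (-24880 - 2876)*(6602 - 2910235/354) = 61 - 27756*(-573127/354) = 61 + 2651285502/59 = 2651289101/59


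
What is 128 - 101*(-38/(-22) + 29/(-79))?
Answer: -8150/869 ≈ -9.3786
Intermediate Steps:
128 - 101*(-38/(-22) + 29/(-79)) = 128 - 101*(-38*(-1/22) + 29*(-1/79)) = 128 - 101*(19/11 - 29/79) = 128 - 101*1182/869 = 128 - 119382/869 = -8150/869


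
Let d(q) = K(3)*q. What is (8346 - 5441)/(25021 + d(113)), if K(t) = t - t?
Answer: 2905/25021 ≈ 0.11610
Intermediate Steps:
K(t) = 0
d(q) = 0 (d(q) = 0*q = 0)
(8346 - 5441)/(25021 + d(113)) = (8346 - 5441)/(25021 + 0) = 2905/25021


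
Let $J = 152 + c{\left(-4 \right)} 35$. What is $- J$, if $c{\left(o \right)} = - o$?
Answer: $-292$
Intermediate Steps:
$J = 292$ ($J = 152 + \left(-1\right) \left(-4\right) 35 = 152 + 4 \cdot 35 = 152 + 140 = 292$)
$- J = \left(-1\right) 292 = -292$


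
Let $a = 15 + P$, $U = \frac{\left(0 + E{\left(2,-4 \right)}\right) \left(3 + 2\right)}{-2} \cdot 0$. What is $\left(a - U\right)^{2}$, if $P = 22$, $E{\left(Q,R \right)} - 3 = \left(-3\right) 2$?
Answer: $1369$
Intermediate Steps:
$E{\left(Q,R \right)} = -3$ ($E{\left(Q,R \right)} = 3 - 6 = -3$)
$U = 0$ ($U = \frac{\left(0 - 3\right) \left(3 + 2\right)}{-2} \cdot 0 = \left(-3\right) 5 \left(- \frac{1}{2}\right) 0 = \left(-15\right) \left(- \frac{1}{2}\right) 0 = \frac{15}{2} \cdot 0 = 0$)
$a = 37$ ($a = 15 + 22 = 37$)
$\left(a - U\right)^{2} = \left(37 - 0\right)^{2} = \left(37 + 0\right)^{2} = 37^{2} = 1369$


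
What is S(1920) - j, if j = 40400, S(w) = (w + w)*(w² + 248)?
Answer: 14156687920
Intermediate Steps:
S(w) = 2*w*(248 + w²) (S(w) = (2*w)*(248 + w²) = 2*w*(248 + w²))
S(1920) - j = 2*1920*(248 + 1920²) - 1*40400 = 2*1920*(248 + 3686400) - 40400 = 2*1920*3686648 - 40400 = 14156728320 - 40400 = 14156687920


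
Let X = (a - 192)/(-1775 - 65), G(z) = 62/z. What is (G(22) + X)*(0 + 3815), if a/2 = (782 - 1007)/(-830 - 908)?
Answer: 3565333429/319792 ≈ 11149.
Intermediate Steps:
a = 225/869 (a = 2*((782 - 1007)/(-830 - 908)) = 2*(-225/(-1738)) = 2*(-225*(-1/1738)) = 2*(225/1738) = 225/869 ≈ 0.25892)
X = 166623/1598960 (X = (225/869 - 192)/(-1775 - 65) = -166623/869/(-1840) = -166623/869*(-1/1840) = 166623/1598960 ≈ 0.10421)
(G(22) + X)*(0 + 3815) = (62/22 + 166623/1598960)*(0 + 3815) = (62*(1/22) + 166623/1598960)*3815 = (31/11 + 166623/1598960)*3815 = (4672783/1598960)*3815 = 3565333429/319792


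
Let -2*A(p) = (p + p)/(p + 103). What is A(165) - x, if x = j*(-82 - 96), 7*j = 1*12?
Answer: 571293/1876 ≈ 304.53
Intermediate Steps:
j = 12/7 (j = (1*12)/7 = (⅐)*12 = 12/7 ≈ 1.7143)
A(p) = -p/(103 + p) (A(p) = -(p + p)/(2*(p + 103)) = -2*p/(2*(103 + p)) = -p/(103 + p))
x = -2136/7 (x = 12*(-82 - 96)/7 = (12/7)*(-178) = -2136/7 ≈ -305.14)
A(165) - x = -1*165/(103 + 165) - 1*(-2136/7) = -1*165/268 + 2136/7 = -1*165*1/268 + 2136/7 = -165/268 + 2136/7 = 571293/1876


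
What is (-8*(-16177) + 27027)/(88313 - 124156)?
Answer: -156443/35843 ≈ -4.3647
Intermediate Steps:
(-8*(-16177) + 27027)/(88313 - 124156) = (129416 + 27027)/(-35843) = 156443*(-1/35843) = -156443/35843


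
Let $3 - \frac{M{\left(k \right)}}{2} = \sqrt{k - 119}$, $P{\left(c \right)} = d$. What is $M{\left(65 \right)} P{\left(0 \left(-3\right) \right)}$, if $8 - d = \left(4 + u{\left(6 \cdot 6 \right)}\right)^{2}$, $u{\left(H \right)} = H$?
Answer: $-9552 + 9552 i \sqrt{6} \approx -9552.0 + 23398.0 i$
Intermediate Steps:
$d = -1592$ ($d = 8 - \left(4 + 6 \cdot 6\right)^{2} = 8 - \left(4 + 36\right)^{2} = 8 - 40^{2} = 8 - 1600 = -1592$)
$P{\left(c \right)} = -1592$
$M{\left(k \right)} = 6 - 2 \sqrt{-119 + k}$ ($M{\left(k \right)} = 6 - 2 \sqrt{k - 119} = 6 - 2 \sqrt{-119 + k}$)
$M{\left(65 \right)} P{\left(0 \left(-3\right) \right)} = \left(6 - 2 \sqrt{-119 + 65}\right) \left(-1592\right) = \left(6 - 2 \sqrt{-54}\right) \left(-1592\right) = \left(6 - 2 \cdot 3 i \sqrt{6}\right) \left(-1592\right) = \left(6 - 6 i \sqrt{6}\right) \left(-1592\right) = -9552 + 9552 i \sqrt{6}$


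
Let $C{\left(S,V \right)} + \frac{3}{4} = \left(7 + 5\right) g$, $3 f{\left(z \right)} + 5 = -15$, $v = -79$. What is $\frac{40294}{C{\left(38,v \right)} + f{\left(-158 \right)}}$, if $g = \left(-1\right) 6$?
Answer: $- \frac{483528}{953} \approx -507.37$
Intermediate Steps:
$f{\left(z \right)} = - \frac{20}{3}$ ($f{\left(z \right)} = - \frac{5}{3} + \frac{1}{3} \left(-15\right) = - \frac{5}{3} - 5 = - \frac{20}{3}$)
$g = -6$
$C{\left(S,V \right)} = - \frac{291}{4}$ ($C{\left(S,V \right)} = - \frac{3}{4} + \left(7 + 5\right) \left(-6\right) = - \frac{3}{4} + 12 \left(-6\right) = - \frac{3}{4} - 72 = - \frac{291}{4}$)
$\frac{40294}{C{\left(38,v \right)} + f{\left(-158 \right)}} = \frac{40294}{- \frac{291}{4} - \frac{20}{3}} = \frac{40294}{- \frac{953}{12}} = 40294 \left(- \frac{12}{953}\right) = - \frac{483528}{953}$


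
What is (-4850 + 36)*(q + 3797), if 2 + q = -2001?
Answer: -8636316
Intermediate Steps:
q = -2003 (q = -2 - 2001 = -2003)
(-4850 + 36)*(q + 3797) = (-4850 + 36)*(-2003 + 3797) = -4814*1794 = -8636316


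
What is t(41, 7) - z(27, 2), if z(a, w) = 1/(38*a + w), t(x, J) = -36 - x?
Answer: -79157/1028 ≈ -77.001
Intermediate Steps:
z(a, w) = 1/(w + 38*a)
t(41, 7) - z(27, 2) = (-36 - 1*41) - 1/(2 + 38*27) = (-36 - 41) - 1/(2 + 1026) = -77 - 1/1028 = -79157/1028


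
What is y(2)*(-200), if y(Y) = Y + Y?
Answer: -800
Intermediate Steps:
y(Y) = 2*Y
y(2)*(-200) = (2*2)*(-200) = 4*(-200) = -800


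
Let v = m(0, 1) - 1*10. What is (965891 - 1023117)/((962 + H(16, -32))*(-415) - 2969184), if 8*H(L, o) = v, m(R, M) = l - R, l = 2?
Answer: 57226/3367999 ≈ 0.016991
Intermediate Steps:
m(R, M) = 2 - R
v = -8 (v = (2 - 1*0) - 1*10 = (2 + 0) - 10 = 2 - 10 = -8)
H(L, o) = -1 (H(L, o) = (1/8)*(-8) = -1)
(965891 - 1023117)/((962 + H(16, -32))*(-415) - 2969184) = (965891 - 1023117)/((962 - 1)*(-415) - 2969184) = -57226/(961*(-415) - 2969184) = -57226/(-398815 - 2969184) = -57226/(-3367999) = -57226*(-1/3367999) = 57226/3367999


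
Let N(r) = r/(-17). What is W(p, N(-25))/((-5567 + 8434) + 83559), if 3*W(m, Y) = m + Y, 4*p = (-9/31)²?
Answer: 97477/16943298744 ≈ 5.7531e-6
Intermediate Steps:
N(r) = -r/17 (N(r) = r*(-1/17) = -r/17)
p = 81/3844 (p = (-9/31)²/4 = (¼)*(81/961) = 81/3844 ≈ 0.021072)
W(m, Y) = Y/3 + m/3 (W(m, Y) = (m + Y)/3 = (Y + m)/3 = Y/3 + m/3)
W(p, N(-25))/((-5567 + 8434) + 83559) = ((-1/17*(-25))/3 + (⅓)*(81/3844))/((-5567 + 8434) + 83559) = ((⅓)*(25/17) + 27/3844)/(2867 + 83559) = (25/51 + 27/3844)/86426 = (97477/196044)*(1/86426) = 97477/16943298744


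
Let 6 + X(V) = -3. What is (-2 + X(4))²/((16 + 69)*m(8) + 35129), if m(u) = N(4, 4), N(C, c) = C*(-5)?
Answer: 11/3039 ≈ 0.0036196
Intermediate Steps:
X(V) = -9 (X(V) = -6 - 3 = -9)
N(C, c) = -5*C
m(u) = -20 (m(u) = -5*4 = -20)
(-2 + X(4))²/((16 + 69)*m(8) + 35129) = (-2 - 9)²/((16 + 69)*(-20) + 35129) = (-11)²/(85*(-20) + 35129) = 121/(-1700 + 35129) = 121/33429 = 121*(1/33429) = 11/3039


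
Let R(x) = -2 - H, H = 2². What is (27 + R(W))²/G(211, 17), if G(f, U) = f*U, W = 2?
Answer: 441/3587 ≈ 0.12294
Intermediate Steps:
H = 4
G(f, U) = U*f
R(x) = -6 (R(x) = -2 - 1*4 = -2 - 4 = -6)
(27 + R(W))²/G(211, 17) = (27 - 6)²/((17*211)) = 21²/3587 = 441*(1/3587) = 441/3587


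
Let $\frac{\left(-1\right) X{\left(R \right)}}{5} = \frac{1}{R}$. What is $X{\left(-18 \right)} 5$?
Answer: $\frac{25}{18} \approx 1.3889$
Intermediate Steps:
$X{\left(R \right)} = - \frac{5}{R}$
$X{\left(-18 \right)} 5 = - \frac{5}{-18} \cdot 5 = \left(-5\right) \left(- \frac{1}{18}\right) 5 = \frac{5}{18} \cdot 5 = \frac{25}{18}$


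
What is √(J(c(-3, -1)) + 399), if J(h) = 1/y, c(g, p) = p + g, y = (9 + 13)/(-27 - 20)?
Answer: √192082/22 ≈ 19.921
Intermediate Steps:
y = -22/47 (y = 22/(-47) = 22*(-1/47) = -22/47 ≈ -0.46809)
c(g, p) = g + p
J(h) = -47/22 (J(h) = 1/(-22/47) = -47/22)
√(J(c(-3, -1)) + 399) = √(-47/22 + 399) = √(8731/22) = √192082/22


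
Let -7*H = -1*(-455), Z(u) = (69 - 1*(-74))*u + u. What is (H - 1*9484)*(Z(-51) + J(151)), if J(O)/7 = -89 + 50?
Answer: 72734733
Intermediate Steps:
J(O) = -273 (J(O) = 7*(-89 + 50) = 7*(-39) = -273)
Z(u) = 144*u (Z(u) = (69 + 74)*u + u = 143*u + u = 144*u)
H = -65 (H = -(-1)*(-455)/7 = -1/7*455 = -65)
(H - 1*9484)*(Z(-51) + J(151)) = (-65 - 1*9484)*(144*(-51) - 273) = (-65 - 9484)*(-7344 - 273) = -9549*(-7617) = 72734733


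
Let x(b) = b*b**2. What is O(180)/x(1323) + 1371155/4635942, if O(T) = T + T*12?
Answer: 117599047421395/397606762520982 ≈ 0.29577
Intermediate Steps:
x(b) = b**3
O(T) = 13*T (O(T) = T + 12*T = 13*T)
O(180)/x(1323) + 1371155/4635942 = (13*180)/(1323**3) + 1371155/4635942 = 2340/2315685267 + 1371155*(1/4635942) = 2340*(1/2315685267) + 1371155/4635942 = 260/257298363 + 1371155/4635942 = 117599047421395/397606762520982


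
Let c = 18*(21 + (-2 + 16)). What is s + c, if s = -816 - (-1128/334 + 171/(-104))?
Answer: -3143235/17368 ≈ -180.98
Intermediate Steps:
s = -14085075/17368 (s = -816 - (-1128*1/334 + 171*(-1/104)) = -816 - (-564/167 - 171/104) = -816 - 1*(-87213/17368) = -816 + 87213/17368 = -14085075/17368 ≈ -810.98)
c = 630 (c = 18*(21 + 14) = 18*35 = 630)
s + c = -14085075/17368 + 630 = -3143235/17368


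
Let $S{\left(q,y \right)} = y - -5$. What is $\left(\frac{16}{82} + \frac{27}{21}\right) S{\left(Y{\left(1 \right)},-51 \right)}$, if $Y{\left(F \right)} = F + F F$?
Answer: $- \frac{19550}{287} \approx -68.118$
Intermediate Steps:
$Y{\left(F \right)} = F + F^{2}$
$S{\left(q,y \right)} = 5 + y$ ($S{\left(q,y \right)} = y + 5 = 5 + y$)
$\left(\frac{16}{82} + \frac{27}{21}\right) S{\left(Y{\left(1 \right)},-51 \right)} = \left(\frac{16}{82} + \frac{27}{21}\right) \left(5 - 51\right) = \left(16 \cdot \frac{1}{82} + 27 \cdot \frac{1}{21}\right) \left(-46\right) = \left(\frac{8}{41} + \frac{9}{7}\right) \left(-46\right) = \frac{425}{287} \left(-46\right) = - \frac{19550}{287}$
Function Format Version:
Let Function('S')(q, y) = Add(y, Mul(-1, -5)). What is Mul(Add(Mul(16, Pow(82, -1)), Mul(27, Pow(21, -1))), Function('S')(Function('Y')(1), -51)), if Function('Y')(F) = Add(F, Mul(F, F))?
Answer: Rational(-19550, 287) ≈ -68.118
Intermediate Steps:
Function('Y')(F) = Add(F, Pow(F, 2))
Function('S')(q, y) = Add(5, y) (Function('S')(q, y) = Add(y, 5) = Add(5, y))
Mul(Add(Mul(16, Pow(82, -1)), Mul(27, Pow(21, -1))), Function('S')(Function('Y')(1), -51)) = Mul(Add(Mul(16, Pow(82, -1)), Mul(27, Pow(21, -1))), Add(5, -51)) = Mul(Add(Mul(16, Rational(1, 82)), Mul(27, Rational(1, 21))), -46) = Mul(Add(Rational(8, 41), Rational(9, 7)), -46) = Mul(Rational(425, 287), -46) = Rational(-19550, 287)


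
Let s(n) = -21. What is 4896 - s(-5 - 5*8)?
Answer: 4917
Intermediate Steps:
4896 - s(-5 - 5*8) = 4896 - 1*(-21) = 4896 + 21 = 4917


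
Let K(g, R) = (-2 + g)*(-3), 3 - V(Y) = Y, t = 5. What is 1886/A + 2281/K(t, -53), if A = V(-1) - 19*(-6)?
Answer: -126092/531 ≈ -237.46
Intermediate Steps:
V(Y) = 3 - Y
A = 118 (A = (3 - 1*(-1)) - 19*(-6) = (3 + 1) + 114 = 4 + 114 = 118)
K(g, R) = 6 - 3*g
1886/A + 2281/K(t, -53) = 1886/118 + 2281/(6 - 3*5) = 1886*(1/118) + 2281/(6 - 15) = 943/59 + 2281/(-9) = 943/59 + 2281*(-1/9) = 943/59 - 2281/9 = -126092/531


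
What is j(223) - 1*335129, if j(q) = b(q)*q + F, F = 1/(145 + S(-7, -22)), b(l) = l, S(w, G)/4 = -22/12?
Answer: -117870197/413 ≈ -2.8540e+5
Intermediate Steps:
S(w, G) = -22/3 (S(w, G) = 4*(-22/12) = 4*(-22*1/12) = 4*(-11/6) = -22/3)
F = 3/413 (F = 1/(145 - 22/3) = 1/(413/3) = 3/413 ≈ 0.0072639)
j(q) = 3/413 + q² (j(q) = q*q + 3/413 = q² + 3/413 = 3/413 + q²)
j(223) - 1*335129 = (3/413 + 223²) - 1*335129 = (3/413 + 49729) - 335129 = 20538080/413 - 335129 = -117870197/413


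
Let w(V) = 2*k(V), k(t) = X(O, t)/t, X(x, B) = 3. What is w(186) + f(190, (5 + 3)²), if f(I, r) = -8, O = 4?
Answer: -247/31 ≈ -7.9677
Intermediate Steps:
k(t) = 3/t
w(V) = 6/V (w(V) = 2*(3/V) = 6/V)
w(186) + f(190, (5 + 3)²) = 6/186 - 8 = 6*(1/186) - 8 = 1/31 - 8 = -247/31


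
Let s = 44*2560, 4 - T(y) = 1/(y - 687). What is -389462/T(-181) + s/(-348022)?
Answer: -58825138966536/604340203 ≈ -97338.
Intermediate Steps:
T(y) = 4 - 1/(-687 + y) (T(y) = 4 - 1/(y - 687) = 4 - 1/(-687 + y))
s = 112640
-389462/T(-181) + s/(-348022) = -389462*(-687 - 181)/(-2749 + 4*(-181)) + 112640/(-348022) = -389462*(-868/(-2749 - 724)) + 112640*(-1/348022) = -389462/((-1/868*(-3473))) - 56320/174011 = -389462/3473/868 - 56320/174011 = -389462*868/3473 - 56320/174011 = -338053016/3473 - 56320/174011 = -58825138966536/604340203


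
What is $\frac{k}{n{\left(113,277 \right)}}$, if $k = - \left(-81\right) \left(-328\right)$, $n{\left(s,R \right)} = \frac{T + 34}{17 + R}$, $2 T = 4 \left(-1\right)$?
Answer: $- \frac{488187}{2} \approx -2.4409 \cdot 10^{5}$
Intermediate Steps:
$T = -2$ ($T = \frac{4 \left(-1\right)}{2} = \frac{1}{2} \left(-4\right) = -2$)
$n{\left(s,R \right)} = \frac{32}{17 + R}$ ($n{\left(s,R \right)} = \frac{-2 + 34}{17 + R} = \frac{32}{17 + R}$)
$k = -26568$ ($k = \left(-1\right) 26568 = -26568$)
$\frac{k}{n{\left(113,277 \right)}} = - \frac{26568}{32 \frac{1}{17 + 277}} = - \frac{26568}{32 \cdot \frac{1}{294}} = - \frac{26568}{\frac{16}{147}} = \left(-26568\right) \frac{147}{16} = - \frac{488187}{2}$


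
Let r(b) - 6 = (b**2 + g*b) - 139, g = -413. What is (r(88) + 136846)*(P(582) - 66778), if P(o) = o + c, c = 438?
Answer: -7109294654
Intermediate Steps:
r(b) = -133 + b**2 - 413*b (r(b) = 6 + ((b**2 - 413*b) - 139) = 6 + (-139 + b**2 - 413*b) = -133 + b**2 - 413*b)
P(o) = 438 + o (P(o) = o + 438 = 438 + o)
(r(88) + 136846)*(P(582) - 66778) = ((-133 + 88**2 - 413*88) + 136846)*((438 + 582) - 66778) = ((-133 + 7744 - 36344) + 136846)*(1020 - 66778) = (-28733 + 136846)*(-65758) = 108113*(-65758) = -7109294654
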